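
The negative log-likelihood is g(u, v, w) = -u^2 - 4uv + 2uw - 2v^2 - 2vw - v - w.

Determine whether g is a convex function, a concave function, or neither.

neither

g is quadratic, so its Hessian is the constant matrix H = [[-2, -4, 2], [-4, -4, -2], [2, -2, 0]].
Leading principal minors: -2, -8, 56.
Neither pattern holds ⇒ H is indefinite ⇒ neither convex nor concave.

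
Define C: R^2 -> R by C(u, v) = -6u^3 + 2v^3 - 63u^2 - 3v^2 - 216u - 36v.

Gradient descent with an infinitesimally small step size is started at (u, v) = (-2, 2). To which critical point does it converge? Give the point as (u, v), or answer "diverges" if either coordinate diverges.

C is separable, so gradient descent decouples: u follows -∂C/∂u, v follows -∂C/∂v.
∂C/∂u = -18(u + 3)(u + 4); at u=-2 this is -36, so u increases.
∂C/∂v = 6(v - 3)(v + 2); at v=2 this is -24, so v increases.
The u-coordinate has no critical point in that direction and runs off to infinity.

diverges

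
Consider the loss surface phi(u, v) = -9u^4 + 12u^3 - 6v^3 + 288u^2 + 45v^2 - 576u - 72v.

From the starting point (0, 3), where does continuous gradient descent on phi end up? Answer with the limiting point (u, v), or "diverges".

(1, 1)

phi is separable, so gradient descent decouples: u follows -∂phi/∂u, v follows -∂phi/∂v.
∂phi/∂u = -36(u - 4)(u - 1)(u + 4); at u=0 this is -576, so u increases.
∂phi/∂v = -18(v - 4)(v - 1); at v=3 this is 36, so v decreases.
u converges to its nearest critical value 1 (a local min of the u-part); v converges to 1. The iterate converges to (1, 1).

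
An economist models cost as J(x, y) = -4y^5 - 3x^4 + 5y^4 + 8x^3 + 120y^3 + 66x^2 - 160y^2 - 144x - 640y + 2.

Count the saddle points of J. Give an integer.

J separates as a function of x plus a function of y, so ∇J=0 decouples.
∂J/∂x = -12(x - 4)(x - 1)(x + 3) = 0 at x ∈ {-3, 1, 4}; ∂J/∂y = -20(y - 4)(y - 2)(y + 1)(y + 4) = 0 at y ∈ {-4, -1, 2, 4}.
The Hessian is diagonal: diag(J_xx, J_yy). Second derivatives: J_xx(-3)=-336, J_xx(1)=144, J_xx(4)=-252; J_yy(-4)=2880, J_yy(-1)=-900, J_yy(2)=720, J_yy(4)=-1600.
Saddle points occur where the two diagonal entries have opposite signs: (-3, -4), (-3, 2), (1, -1), (1, 4), (4, -4), (4, 2). Count: 6.

6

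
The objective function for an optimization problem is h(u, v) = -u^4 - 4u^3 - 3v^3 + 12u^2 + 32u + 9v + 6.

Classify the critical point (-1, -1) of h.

local minimum

The mixed partial ∂²h/∂u∂v is 0, so the Hessian at any point is diag(h_uu, h_vv) = diag(12(-u^2 - 2u + 2), -18v).
At (-1, -1): H = diag(36, 18).
Both eigenvalues are positive, so H is positive definite: a local minimum.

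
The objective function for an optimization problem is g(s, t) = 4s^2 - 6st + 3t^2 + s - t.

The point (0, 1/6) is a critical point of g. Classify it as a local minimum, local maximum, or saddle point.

local minimum

The Hessian of g is constant: H = [[8, -6], [-6, 6]].
det(H) = 8·6 − (-6)² = 12.
det(H) > 0 and tr(H) = 14 > 0, so H is positive definite and the point is a local minimum.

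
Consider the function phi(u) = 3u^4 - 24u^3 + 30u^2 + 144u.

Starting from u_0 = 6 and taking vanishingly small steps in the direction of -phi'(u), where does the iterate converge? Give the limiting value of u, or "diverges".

4

phi'(u) = 12(u - 4)(u - 3)(u + 1), so phi'(6) = 504.
Gradient descent moves in the -phi' direction, i.e. u is decreasing.
The nearest critical point in that direction is u = 4, where phi'' = 60 > 0 (a local minimum). The iterate converges there.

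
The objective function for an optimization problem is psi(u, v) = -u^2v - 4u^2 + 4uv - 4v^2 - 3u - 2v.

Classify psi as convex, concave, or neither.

neither

The term -u^2v is cubic, so the Hessian is not constant.
∂²psi/∂u² = -2v - 8, which takes both signs as v varies (negative for sufficiently large v). A diagonal entry of the Hessian changing sign means the Hessian is neither positive- nor negative-semidefinite on all of R^2.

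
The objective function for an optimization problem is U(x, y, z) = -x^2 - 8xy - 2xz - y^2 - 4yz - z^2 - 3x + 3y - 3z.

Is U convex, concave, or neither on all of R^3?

U is quadratic, so its Hessian is the constant matrix H = [[-2, -8, -2], [-8, -2, -4], [-2, -4, -2]].
Leading principal minors: -2, -60, 32.
Neither pattern holds ⇒ H is indefinite ⇒ neither convex nor concave.

neither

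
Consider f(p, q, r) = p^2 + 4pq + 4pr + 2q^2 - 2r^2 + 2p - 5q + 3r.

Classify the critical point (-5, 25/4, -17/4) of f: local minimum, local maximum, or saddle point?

saddle point

The Hessian is constant: H = [[2, 4, 4], [4, 4, 0], [4, 0, -4]].
Leading principal minors: Δ₁ = 2, Δ₂ = -8, Δ₃ = -32.
The minors fit neither the all-positive nor the alternating-sign pattern, so H is indefinite: a saddle point.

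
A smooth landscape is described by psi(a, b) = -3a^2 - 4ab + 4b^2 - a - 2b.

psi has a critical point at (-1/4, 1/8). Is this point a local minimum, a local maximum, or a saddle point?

saddle point

The Hessian of psi is constant: H = [[-6, -4], [-4, 8]].
det(H) = (-6)·8 − (-4)² = -64.
Since det(H) < 0, H is indefinite and the critical point is a saddle point.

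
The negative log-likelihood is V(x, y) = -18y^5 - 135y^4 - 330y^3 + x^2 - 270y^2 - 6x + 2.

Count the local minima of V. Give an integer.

2

V separates as a function of x plus a function of y, so ∇V=0 decouples.
∂V/∂x = 2(x - 3) = 0 at x ∈ {3}; ∂V/∂y = -90y(y + 1)(y + 2)(y + 3) = 0 at y ∈ {-3, -2, -1, 0}.
The Hessian is diagonal: diag(V_xx, V_yy). Second derivatives: V_xx(3)=2; V_yy(-3)=540, V_yy(-2)=-180, V_yy(-1)=180, V_yy(0)=-540.
Local minima occur where both diagonal entries positive: (3, -3), (3, -1). Count: 2.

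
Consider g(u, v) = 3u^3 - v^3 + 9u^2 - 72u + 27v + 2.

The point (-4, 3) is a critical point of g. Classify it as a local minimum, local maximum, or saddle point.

local maximum

The mixed partial ∂²g/∂u∂v is 0, so the Hessian at any point is diag(g_uu, g_vv) = diag(18(u + 1), -6v).
At (-4, 3): H = diag(-54, -18).
Both eigenvalues are negative, so H is negative definite: a local maximum.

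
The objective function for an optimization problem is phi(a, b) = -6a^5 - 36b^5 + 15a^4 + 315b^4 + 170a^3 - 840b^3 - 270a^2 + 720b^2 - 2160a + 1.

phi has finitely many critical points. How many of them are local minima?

4

phi separates as a function of a plus a function of b, so ∇phi=0 decouples.
∂phi/∂a = -30(a - 4)(a - 3)(a + 2)(a + 3) = 0 at a ∈ {-3, -2, 3, 4}; ∂phi/∂b = -180b(b - 4)(b - 2)(b - 1) = 0 at b ∈ {0, 1, 2, 4}.
The Hessian is diagonal: diag(phi_aa, phi_bb). Second derivatives: phi_aa(-3)=1260, phi_aa(-2)=-900, phi_aa(3)=900, phi_aa(4)=-1260; phi_bb(0)=1440, phi_bb(1)=-540, phi_bb(2)=720, phi_bb(4)=-4320.
Local minima occur where both diagonal entries positive: (-3, 0), (-3, 2), (3, 0), (3, 2). Count: 4.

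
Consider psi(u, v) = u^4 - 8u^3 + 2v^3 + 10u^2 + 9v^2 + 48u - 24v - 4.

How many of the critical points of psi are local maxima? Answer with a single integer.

1

psi separates as a function of u plus a function of v, so ∇psi=0 decouples.
∂psi/∂u = 4(u - 4)(u - 3)(u + 1) = 0 at u ∈ {-1, 3, 4}; ∂psi/∂v = 6(v - 1)(v + 4) = 0 at v ∈ {-4, 1}.
The Hessian is diagonal: diag(psi_uu, psi_vv). Second derivatives: psi_uu(-1)=80, psi_uu(3)=-16, psi_uu(4)=20; psi_vv(-4)=-30, psi_vv(1)=30.
Local maxima occur where both diagonal entries negative: (3, -4). Count: 1.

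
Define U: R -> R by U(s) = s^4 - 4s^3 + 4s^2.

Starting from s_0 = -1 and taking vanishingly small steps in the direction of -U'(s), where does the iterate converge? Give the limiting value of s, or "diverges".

U'(s) = 4s(s - 2)(s - 1), so U'(-1) = -24.
Gradient descent moves in the -U' direction, i.e. s is increasing.
The nearest critical point in that direction is s = 0, where U'' = 8 > 0 (a local minimum). The iterate converges there.

0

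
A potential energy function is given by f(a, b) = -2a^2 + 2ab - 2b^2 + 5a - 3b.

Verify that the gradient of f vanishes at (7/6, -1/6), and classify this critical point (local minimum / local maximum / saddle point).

local maximum

∇f = (-4a + 2b + 5, 2a - 4b - 3); substituting (7/6, -1/6) gives ∇f = (0, 0), so (7/6, -1/6) is indeed a critical point.
The Hessian of f is constant: H = [[-4, 2], [2, -4]].
det(H) = (-4)·(-4) − 2² = 12.
det(H) > 0 and tr(H) = -8 < 0, so H is negative definite and the point is a local maximum.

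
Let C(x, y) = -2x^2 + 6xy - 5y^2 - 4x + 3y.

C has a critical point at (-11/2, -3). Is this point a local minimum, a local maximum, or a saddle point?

The Hessian of C is constant: H = [[-4, 6], [6, -10]].
det(H) = (-4)·(-10) − 6² = 4.
det(H) > 0 and tr(H) = -14 < 0, so H is negative definite and the point is a local maximum.

local maximum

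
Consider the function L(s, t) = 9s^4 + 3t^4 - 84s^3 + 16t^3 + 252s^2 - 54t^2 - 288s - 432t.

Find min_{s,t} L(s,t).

-1299

L(s,t) separates as P(s) + Q(t), so its minimum is min P + min Q.
P'(s) = 36(s - 4)(s - 2)(s - 1) vanishes at s ∈ {1, 2, 4}; Q'(t) = 12(t - 3)(t + 3)(t + 4) vanishes at t ∈ {-4, -3, 3}.
Local minima of P (where P''>0): P(1)=-111, P(4)=-192. Local minima of Q: Q(-4)=608, Q(3)=-1107.
So the global minimum of L is P(4) + Q(3) = -192 − 1107 = -1299, attained at (4, 3).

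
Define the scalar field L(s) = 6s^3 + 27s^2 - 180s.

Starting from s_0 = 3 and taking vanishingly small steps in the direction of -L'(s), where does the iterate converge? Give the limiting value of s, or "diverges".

2

L'(s) = 18(s - 2)(s + 5), so L'(3) = 144.
Gradient descent moves in the -L' direction, i.e. s is decreasing.
The nearest critical point in that direction is s = 2, where L'' = 126 > 0 (a local minimum). The iterate converges there.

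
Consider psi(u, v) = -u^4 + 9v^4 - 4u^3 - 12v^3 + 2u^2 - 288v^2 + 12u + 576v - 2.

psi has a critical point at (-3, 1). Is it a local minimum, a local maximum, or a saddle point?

The mixed partial ∂²psi/∂u∂v is 0, so the Hessian at any point is diag(psi_uu, psi_vv) = diag(4(-3u^2 - 6u + 1), 36(3v^2 - 2v - 16)).
At (-3, 1): H = diag(-32, -540).
Both eigenvalues are negative, so H is negative definite: a local maximum.

local maximum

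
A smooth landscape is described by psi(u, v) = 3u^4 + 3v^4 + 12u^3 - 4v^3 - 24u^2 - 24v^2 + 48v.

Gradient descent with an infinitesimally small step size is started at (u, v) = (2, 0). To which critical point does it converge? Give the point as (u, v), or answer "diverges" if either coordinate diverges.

psi is separable, so gradient descent decouples: u follows -∂psi/∂u, v follows -∂psi/∂v.
∂psi/∂u = 12u(u - 1)(u + 4); at u=2 this is 144, so u decreases.
∂psi/∂v = 12(v - 2)(v - 1)(v + 2); at v=0 this is 48, so v decreases.
u converges to its nearest critical value 1 (a local min of the u-part); v converges to -2. The iterate converges to (1, -2).

(1, -2)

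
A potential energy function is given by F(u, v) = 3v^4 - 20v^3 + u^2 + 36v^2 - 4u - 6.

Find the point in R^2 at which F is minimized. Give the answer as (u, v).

(2, 0)

F(u,v) separates as P(u) + Q(v) − 6, so its minimum is min P + min Q − 6.
P'(u) = 2u - 4 vanishes at u ∈ {2}; Q'(v) = 12v(v - 3)(v - 2) vanishes at v ∈ {0, 2, 3}.
Local minima of P (where P''>0): P(2)=-4. Local minima of Q: Q(0)=0, Q(3)=27.
So the global minimum of F is P(2) + Q(0) − 6 = -4 + 0 − 6 = -10, attained at (2, 0).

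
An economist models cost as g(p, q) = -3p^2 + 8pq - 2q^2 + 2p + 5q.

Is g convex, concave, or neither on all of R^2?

g is quadratic, so its Hessian is the constant matrix H = [[-6, 8], [8, -4]].
det(H) = -40, tr(H) = -10.
det(H) < 0, so H is indefinite: neither convex nor concave.

neither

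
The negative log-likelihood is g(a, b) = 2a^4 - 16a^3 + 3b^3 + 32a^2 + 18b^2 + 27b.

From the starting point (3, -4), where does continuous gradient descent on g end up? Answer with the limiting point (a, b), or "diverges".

diverges

g is separable, so gradient descent decouples: a follows -∂g/∂a, b follows -∂g/∂b.
∂g/∂a = 8a(a - 4)(a - 2); at a=3 this is -24, so a increases.
∂g/∂b = 9(b + 1)(b + 3); at b=-4 this is 27, so b decreases.
The b-coordinate has no critical point in that direction and runs off to infinity.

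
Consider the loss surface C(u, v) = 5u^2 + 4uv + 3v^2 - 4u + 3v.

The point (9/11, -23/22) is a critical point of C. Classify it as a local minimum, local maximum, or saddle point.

The Hessian of C is constant: H = [[10, 4], [4, 6]].
det(H) = 10·6 − 4² = 44.
det(H) > 0 and tr(H) = 16 > 0, so H is positive definite and the point is a local minimum.

local minimum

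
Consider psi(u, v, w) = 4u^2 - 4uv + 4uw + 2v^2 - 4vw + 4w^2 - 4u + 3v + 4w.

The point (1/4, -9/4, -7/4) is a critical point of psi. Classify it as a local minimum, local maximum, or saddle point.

The Hessian is constant: H = [[8, -4, 4], [-4, 4, -4], [4, -4, 8]].
Leading principal minors: Δ₁ = 8, Δ₂ = 16, Δ₃ = 64.
All leading minors are positive, so H is positive definite: a local minimum.

local minimum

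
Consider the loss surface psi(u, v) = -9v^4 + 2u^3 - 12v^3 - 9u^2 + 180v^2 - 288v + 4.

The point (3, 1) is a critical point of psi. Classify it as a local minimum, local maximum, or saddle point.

The mixed partial ∂²psi/∂u∂v is 0, so the Hessian at any point is diag(psi_uu, psi_vv) = diag(6(2u - 3), 36(-3v^2 - 2v + 10)).
At (3, 1): H = diag(18, 180).
Both eigenvalues are positive, so H is positive definite: a local minimum.

local minimum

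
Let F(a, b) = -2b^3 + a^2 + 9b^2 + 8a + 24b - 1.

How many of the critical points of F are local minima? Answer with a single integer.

1

F separates as a function of a plus a function of b, so ∇F=0 decouples.
∂F/∂a = 2(a + 4) = 0 at a ∈ {-4}; ∂F/∂b = -6(b - 4)(b + 1) = 0 at b ∈ {-1, 4}.
The Hessian is diagonal: diag(F_aa, F_bb). Second derivatives: F_aa(-4)=2; F_bb(-1)=30, F_bb(4)=-30.
Local minima occur where both diagonal entries positive: (-4, -1). Count: 1.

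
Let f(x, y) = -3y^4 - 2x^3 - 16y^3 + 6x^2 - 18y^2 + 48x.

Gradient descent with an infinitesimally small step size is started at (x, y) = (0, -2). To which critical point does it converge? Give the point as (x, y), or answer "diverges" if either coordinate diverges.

(-2, -1)

f is separable, so gradient descent decouples: x follows -∂f/∂x, y follows -∂f/∂y.
∂f/∂x = -6(x - 4)(x + 2); at x=0 this is 48, so x decreases.
∂f/∂y = -12y(y + 1)(y + 3); at y=-2 this is -24, so y increases.
x converges to its nearest critical value -2 (a local min of the x-part); y converges to -1. The iterate converges to (-2, -1).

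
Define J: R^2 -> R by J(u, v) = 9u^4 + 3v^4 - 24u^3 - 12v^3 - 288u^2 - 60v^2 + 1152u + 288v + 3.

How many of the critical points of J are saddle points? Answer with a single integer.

J separates as a function of u plus a function of v, so ∇J=0 decouples.
∂J/∂u = 36(u - 4)(u - 2)(u + 4) = 0 at u ∈ {-4, 2, 4}; ∂J/∂v = 12(v - 4)(v - 2)(v + 3) = 0 at v ∈ {-3, 2, 4}.
The Hessian is diagonal: diag(J_uu, J_vv). Second derivatives: J_uu(-4)=1728, J_uu(2)=-432, J_uu(4)=576; J_vv(-3)=420, J_vv(2)=-120, J_vv(4)=168.
Saddle points occur where the two diagonal entries have opposite signs: (-4, 2), (2, -3), (2, 4), (4, 2). Count: 4.

4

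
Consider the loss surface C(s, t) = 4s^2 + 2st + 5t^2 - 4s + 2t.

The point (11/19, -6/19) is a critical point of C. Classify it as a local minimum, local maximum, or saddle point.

local minimum

The Hessian of C is constant: H = [[8, 2], [2, 10]].
det(H) = 8·10 − 2² = 76.
det(H) > 0 and tr(H) = 18 > 0, so H is positive definite and the point is a local minimum.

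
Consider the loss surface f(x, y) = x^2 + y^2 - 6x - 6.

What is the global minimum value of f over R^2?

-15

f(x,y) separates as P(x) + Q(y) − 6, so its minimum is min P + min Q − 6.
P'(x) = 2x - 6 vanishes at x ∈ {3}; Q'(y) = 2y vanishes at y ∈ {0}.
Local minima of P (where P''>0): P(3)=-9. Local minima of Q: Q(0)=0.
So the global minimum of f is P(3) + Q(0) − 6 = -9 + 0 − 6 = -15, attained at (3, 0).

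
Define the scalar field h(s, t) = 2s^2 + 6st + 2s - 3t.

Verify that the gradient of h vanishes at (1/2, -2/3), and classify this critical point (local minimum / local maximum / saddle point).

∇h = (4s + 6t + 2, 6s - 3); substituting (1/2, -2/3) gives ∇h = (0, 0), so (1/2, -2/3) is indeed a critical point.
The Hessian of h is constant: H = [[4, 6], [6, 0]].
det(H) = 4·0 − 6² = -36.
Since det(H) < 0, H is indefinite and the critical point is a saddle point.

saddle point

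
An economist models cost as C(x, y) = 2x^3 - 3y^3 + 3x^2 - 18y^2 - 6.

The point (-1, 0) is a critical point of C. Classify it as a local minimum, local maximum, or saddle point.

local maximum

The mixed partial ∂²C/∂x∂y is 0, so the Hessian at any point is diag(C_xx, C_yy) = diag(6(2x + 1), -18(y + 2)).
At (-1, 0): H = diag(-6, -36).
Both eigenvalues are negative, so H is negative definite: a local maximum.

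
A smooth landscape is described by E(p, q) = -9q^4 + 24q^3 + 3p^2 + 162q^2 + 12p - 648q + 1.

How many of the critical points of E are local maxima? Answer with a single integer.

0

E separates as a function of p plus a function of q, so ∇E=0 decouples.
∂E/∂p = 6(p + 2) = 0 at p ∈ {-2}; ∂E/∂q = -36(q - 3)(q - 2)(q + 3) = 0 at q ∈ {-3, 2, 3}.
The Hessian is diagonal: diag(E_pp, E_qq). Second derivatives: E_pp(-2)=6; E_qq(-3)=-1080, E_qq(2)=180, E_qq(3)=-216.
Local maxima occur where both diagonal entries negative: none. Count: 0.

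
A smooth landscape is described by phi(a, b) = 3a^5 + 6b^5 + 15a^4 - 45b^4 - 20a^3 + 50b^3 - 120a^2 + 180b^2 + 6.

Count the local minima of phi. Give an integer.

4

phi separates as a function of a plus a function of b, so ∇phi=0 decouples.
∂phi/∂a = 15a(a - 2)(a + 2)(a + 4) = 0 at a ∈ {-4, -2, 0, 2}; ∂phi/∂b = 30b(b - 4)(b - 3)(b + 1) = 0 at b ∈ {-1, 0, 3, 4}.
The Hessian is diagonal: diag(phi_aa, phi_bb). Second derivatives: phi_aa(-4)=-720, phi_aa(-2)=240, phi_aa(0)=-240, phi_aa(2)=720; phi_bb(-1)=-600, phi_bb(0)=360, phi_bb(3)=-360, phi_bb(4)=600.
Local minima occur where both diagonal entries positive: (-2, 0), (-2, 4), (2, 0), (2, 4). Count: 4.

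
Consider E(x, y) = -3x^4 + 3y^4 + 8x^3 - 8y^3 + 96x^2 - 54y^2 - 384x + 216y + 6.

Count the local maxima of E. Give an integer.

E separates as a function of x plus a function of y, so ∇E=0 decouples.
∂E/∂x = -12(x - 4)(x - 2)(x + 4) = 0 at x ∈ {-4, 2, 4}; ∂E/∂y = 12(y - 3)(y - 2)(y + 3) = 0 at y ∈ {-3, 2, 3}.
The Hessian is diagonal: diag(E_xx, E_yy). Second derivatives: E_xx(-4)=-576, E_xx(2)=144, E_xx(4)=-192; E_yy(-3)=360, E_yy(2)=-60, E_yy(3)=72.
Local maxima occur where both diagonal entries negative: (-4, 2), (4, 2). Count: 2.

2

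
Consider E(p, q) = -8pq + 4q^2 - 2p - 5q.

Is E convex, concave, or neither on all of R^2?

neither

E is quadratic, so its Hessian is the constant matrix H = [[0, -8], [-8, 8]].
det(H) = -64, tr(H) = 8.
det(H) < 0, so H is indefinite: neither convex nor concave.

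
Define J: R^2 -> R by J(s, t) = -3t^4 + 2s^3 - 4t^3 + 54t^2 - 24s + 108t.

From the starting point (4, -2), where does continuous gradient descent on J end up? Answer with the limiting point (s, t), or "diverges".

(2, -1)

J is separable, so gradient descent decouples: s follows -∂J/∂s, t follows -∂J/∂t.
∂J/∂s = 6(s - 2)(s + 2); at s=4 this is 72, so s decreases.
∂J/∂t = -12(t - 3)(t + 1)(t + 3); at t=-2 this is -60, so t increases.
s converges to its nearest critical value 2 (a local min of the s-part); t converges to -1. The iterate converges to (2, -1).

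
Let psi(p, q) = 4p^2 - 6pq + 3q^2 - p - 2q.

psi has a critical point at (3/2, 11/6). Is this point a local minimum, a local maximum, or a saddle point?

The Hessian of psi is constant: H = [[8, -6], [-6, 6]].
det(H) = 8·6 − (-6)² = 12.
det(H) > 0 and tr(H) = 14 > 0, so H is positive definite and the point is a local minimum.

local minimum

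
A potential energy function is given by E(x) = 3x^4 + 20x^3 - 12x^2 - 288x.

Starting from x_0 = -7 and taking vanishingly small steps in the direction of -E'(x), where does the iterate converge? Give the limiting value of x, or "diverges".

E'(x) = 12(x - 2)(x + 3)(x + 4), so E'(-7) = -1296.
Gradient descent moves in the -E' direction, i.e. x is increasing.
The nearest critical point in that direction is x = -4, where E'' = 72 > 0 (a local minimum). The iterate converges there.

-4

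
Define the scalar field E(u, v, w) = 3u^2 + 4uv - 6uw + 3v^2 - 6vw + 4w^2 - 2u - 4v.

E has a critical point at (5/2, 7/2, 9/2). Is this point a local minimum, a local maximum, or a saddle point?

The Hessian is constant: H = [[6, 4, -6], [4, 6, -6], [-6, -6, 8]].
Leading principal minors: Δ₁ = 6, Δ₂ = 20, Δ₃ = 16.
All leading minors are positive, so H is positive definite: a local minimum.

local minimum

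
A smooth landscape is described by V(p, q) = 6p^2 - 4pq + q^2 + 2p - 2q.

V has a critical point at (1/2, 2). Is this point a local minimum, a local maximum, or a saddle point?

local minimum

The Hessian of V is constant: H = [[12, -4], [-4, 2]].
det(H) = 12·2 − (-4)² = 8.
det(H) > 0 and tr(H) = 14 > 0, so H is positive definite and the point is a local minimum.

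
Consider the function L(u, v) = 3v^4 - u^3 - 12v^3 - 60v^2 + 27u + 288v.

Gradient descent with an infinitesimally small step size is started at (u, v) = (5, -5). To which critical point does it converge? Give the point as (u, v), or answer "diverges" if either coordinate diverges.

diverges

L is separable, so gradient descent decouples: u follows -∂L/∂u, v follows -∂L/∂v.
∂L/∂u = -3(u - 3)(u + 3); at u=5 this is -48, so u increases.
∂L/∂v = 12(v - 4)(v - 2)(v + 3); at v=-5 this is -1512, so v increases.
The u-coordinate has no critical point in that direction and runs off to infinity.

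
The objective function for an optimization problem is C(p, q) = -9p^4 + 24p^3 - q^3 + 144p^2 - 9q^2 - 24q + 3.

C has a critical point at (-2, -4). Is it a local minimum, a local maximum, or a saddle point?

saddle point

The mixed partial ∂²C/∂p∂q is 0, so the Hessian at any point is diag(C_pp, C_qq) = diag(36(-3p^2 + 4p + 8), -6(q + 3)).
At (-2, -4): H = diag(-432, 6).
The eigenvalues have opposite signs, so H is indefinite: a saddle point.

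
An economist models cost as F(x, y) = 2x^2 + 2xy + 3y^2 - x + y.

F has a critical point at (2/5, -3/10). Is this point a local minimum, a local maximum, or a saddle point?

The Hessian of F is constant: H = [[4, 2], [2, 6]].
det(H) = 4·6 − 2² = 20.
det(H) > 0 and tr(H) = 10 > 0, so H is positive definite and the point is a local minimum.

local minimum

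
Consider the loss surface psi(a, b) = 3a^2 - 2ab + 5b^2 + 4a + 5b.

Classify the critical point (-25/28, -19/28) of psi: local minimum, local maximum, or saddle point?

The Hessian of psi is constant: H = [[6, -2], [-2, 10]].
det(H) = 6·10 − (-2)² = 56.
det(H) > 0 and tr(H) = 16 > 0, so H is positive definite and the point is a local minimum.

local minimum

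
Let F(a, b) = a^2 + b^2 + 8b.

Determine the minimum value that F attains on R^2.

F(a,b) separates as P(a) + Q(b), so its minimum is min P + min Q.
P'(a) = 2a vanishes at a ∈ {0}; Q'(b) = 2b + 8 vanishes at b ∈ {-4}.
Local minima of P (where P''>0): P(0)=0. Local minima of Q: Q(-4)=-16.
So the global minimum of F is P(0) + Q(-4) = 0 − 16 = -16, attained at (0, -4).

-16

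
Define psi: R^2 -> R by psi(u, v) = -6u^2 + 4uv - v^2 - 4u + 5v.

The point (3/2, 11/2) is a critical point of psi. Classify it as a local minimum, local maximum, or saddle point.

The Hessian of psi is constant: H = [[-12, 4], [4, -2]].
det(H) = (-12)·(-2) − 4² = 8.
det(H) > 0 and tr(H) = -14 < 0, so H is negative definite and the point is a local maximum.

local maximum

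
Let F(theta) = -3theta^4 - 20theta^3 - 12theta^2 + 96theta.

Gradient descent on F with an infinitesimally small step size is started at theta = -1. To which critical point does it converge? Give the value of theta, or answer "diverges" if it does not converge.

-2

F'(theta) = -12(theta - 1)(theta + 2)(theta + 4), so F'(-1) = 72.
Gradient descent moves in the -F' direction, i.e. theta is decreasing.
The nearest critical point in that direction is theta = -2, where F'' = 72 > 0 (a local minimum). The iterate converges there.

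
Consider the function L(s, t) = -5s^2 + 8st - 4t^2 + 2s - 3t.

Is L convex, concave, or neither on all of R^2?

L is quadratic, so its Hessian is the constant matrix H = [[-10, 8], [8, -8]].
det(H) = 16, tr(H) = -18.
det(H) > 0 and tr(H) < 0, so H is negative definite everywhere: concave.

concave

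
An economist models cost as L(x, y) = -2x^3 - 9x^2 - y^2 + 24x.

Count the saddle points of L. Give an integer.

1

L separates as a function of x plus a function of y, so ∇L=0 decouples.
∂L/∂x = -6(x - 1)(x + 4) = 0 at x ∈ {-4, 1}; ∂L/∂y = -2y = 0 at y ∈ {0}.
The Hessian is diagonal: diag(L_xx, L_yy). Second derivatives: L_xx(-4)=30, L_xx(1)=-30; L_yy(0)=-2.
Saddle points occur where the two diagonal entries have opposite signs: (-4, 0). Count: 1.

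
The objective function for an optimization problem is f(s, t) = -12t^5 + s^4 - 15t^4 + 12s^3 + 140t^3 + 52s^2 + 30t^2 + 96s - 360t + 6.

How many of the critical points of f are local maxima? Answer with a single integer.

f separates as a function of s plus a function of t, so ∇f=0 decouples.
∂f/∂s = 4(s + 2)(s + 3)(s + 4) = 0 at s ∈ {-4, -3, -2}; ∂f/∂t = -60(t - 2)(t - 1)(t + 1)(t + 3) = 0 at t ∈ {-3, -1, 1, 2}.
The Hessian is diagonal: diag(f_ss, f_tt). Second derivatives: f_ss(-4)=8, f_ss(-3)=-4, f_ss(-2)=8; f_tt(-3)=2400, f_tt(-1)=-720, f_tt(1)=480, f_tt(2)=-900.
Local maxima occur where both diagonal entries negative: (-3, -1), (-3, 2). Count: 2.

2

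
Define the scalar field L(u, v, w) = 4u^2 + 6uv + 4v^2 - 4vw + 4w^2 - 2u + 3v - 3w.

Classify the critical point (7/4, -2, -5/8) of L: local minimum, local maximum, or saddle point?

local minimum

The Hessian is constant: H = [[8, 6, 0], [6, 8, -4], [0, -4, 8]].
Leading principal minors: Δ₁ = 8, Δ₂ = 28, Δ₃ = 96.
All leading minors are positive, so H is positive definite: a local minimum.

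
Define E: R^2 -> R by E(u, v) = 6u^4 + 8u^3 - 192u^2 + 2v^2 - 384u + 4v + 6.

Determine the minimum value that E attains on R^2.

E(u,v) separates as P(u) + Q(v) + 6, so its minimum is min P + min Q + 6.
P'(u) = 24(u - 4)(u + 1)(u + 4) vanishes at u ∈ {-4, -1, 4}; Q'(v) = 4v + 4 vanishes at v ∈ {-1}.
Local minima of P (where P''>0): P(-4)=-512, P(4)=-2560. Local minima of Q: Q(-1)=-2.
So the global minimum of E is P(4) + Q(-1) + 6 = -2560 − 2 + 6 = -2556, attained at (4, -1).

-2556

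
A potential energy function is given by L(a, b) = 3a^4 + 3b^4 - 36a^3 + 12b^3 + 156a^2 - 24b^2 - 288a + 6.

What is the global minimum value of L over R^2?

L(a,b) separates as P(a) + Q(b) + 6, so its minimum is min P + min Q + 6.
P'(a) = 12(a - 4)(a - 3)(a - 2) vanishes at a ∈ {2, 3, 4}; Q'(b) = 12b(b - 1)(b + 4) vanishes at b ∈ {-4, 0, 1}.
Local minima of P (where P''>0): P(2)=-192, P(4)=-192. Local minima of Q: Q(-4)=-384, Q(1)=-9.
So the global minimum of L is P(2) + Q(-4) + 6 = -192 − 384 + 6 = -570, attained at (2, -4).

-570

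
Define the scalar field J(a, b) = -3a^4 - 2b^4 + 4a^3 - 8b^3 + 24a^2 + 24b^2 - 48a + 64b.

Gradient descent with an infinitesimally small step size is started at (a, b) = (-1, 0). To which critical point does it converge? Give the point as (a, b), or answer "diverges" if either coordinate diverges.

(1, -1)

J is separable, so gradient descent decouples: a follows -∂J/∂a, b follows -∂J/∂b.
∂J/∂a = -12(a - 2)(a - 1)(a + 2); at a=-1 this is -72, so a increases.
∂J/∂b = -8(b - 2)(b + 1)(b + 4); at b=0 this is 64, so b decreases.
a converges to its nearest critical value 1 (a local min of the a-part); b converges to -1. The iterate converges to (1, -1).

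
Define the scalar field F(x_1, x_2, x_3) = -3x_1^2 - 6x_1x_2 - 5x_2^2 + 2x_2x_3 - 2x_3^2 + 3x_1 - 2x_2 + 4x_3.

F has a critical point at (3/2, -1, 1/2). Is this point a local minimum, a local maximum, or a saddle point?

The Hessian is constant: H = [[-6, -6, 0], [-6, -10, 2], [0, 2, -4]].
Leading principal minors: Δ₁ = -6, Δ₂ = 24, Δ₃ = -72.
The minors alternate sign starting negative (−, +, −), so H is negative definite: a local maximum.

local maximum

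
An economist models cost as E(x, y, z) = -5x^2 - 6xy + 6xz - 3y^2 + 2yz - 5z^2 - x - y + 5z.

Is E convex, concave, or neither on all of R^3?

concave

E is quadratic, so its Hessian is the constant matrix H = [[-10, -6, 6], [-6, -6, 2], [6, 2, -10]].
Leading principal minors: -10, 24, -128.
Signs alternate −, +, − ⇒ H ≺ 0 ⇒ concave.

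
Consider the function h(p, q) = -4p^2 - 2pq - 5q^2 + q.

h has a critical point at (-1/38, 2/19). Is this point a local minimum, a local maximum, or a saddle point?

local maximum

The Hessian of h is constant: H = [[-8, -2], [-2, -10]].
det(H) = (-8)·(-10) − (-2)² = 76.
det(H) > 0 and tr(H) = -18 < 0, so H is negative definite and the point is a local maximum.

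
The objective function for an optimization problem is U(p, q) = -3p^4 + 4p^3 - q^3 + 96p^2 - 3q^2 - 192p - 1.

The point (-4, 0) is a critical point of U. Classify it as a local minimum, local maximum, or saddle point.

local maximum

The mixed partial ∂²U/∂p∂q is 0, so the Hessian at any point is diag(U_pp, U_qq) = diag(12(-3p^2 + 2p + 16), -6(q + 1)).
At (-4, 0): H = diag(-480, -6).
Both eigenvalues are negative, so H is negative definite: a local maximum.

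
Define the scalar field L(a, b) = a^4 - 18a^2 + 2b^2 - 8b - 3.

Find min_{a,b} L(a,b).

L(a,b) separates as P(a) + Q(b) − 3, so its minimum is min P + min Q − 3.
P'(a) = 4a(a - 3)(a + 3) vanishes at a ∈ {-3, 0, 3}; Q'(b) = 4b - 8 vanishes at b ∈ {2}.
Local minima of P (where P''>0): P(-3)=-81, P(3)=-81. Local minima of Q: Q(2)=-8.
So the global minimum of L is P(-3) + Q(2) − 3 = -81 − 8 − 3 = -92, attained at (-3, 2).

-92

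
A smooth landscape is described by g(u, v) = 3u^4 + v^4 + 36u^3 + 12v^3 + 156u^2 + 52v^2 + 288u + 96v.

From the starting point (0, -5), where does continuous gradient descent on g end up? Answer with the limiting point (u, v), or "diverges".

(-2, -4)

g is separable, so gradient descent decouples: u follows -∂g/∂u, v follows -∂g/∂v.
∂g/∂u = 12(u + 2)(u + 3)(u + 4); at u=0 this is 288, so u decreases.
∂g/∂v = 4(v + 2)(v + 3)(v + 4); at v=-5 this is -24, so v increases.
u converges to its nearest critical value -2 (a local min of the u-part); v converges to -4. The iterate converges to (-2, -4).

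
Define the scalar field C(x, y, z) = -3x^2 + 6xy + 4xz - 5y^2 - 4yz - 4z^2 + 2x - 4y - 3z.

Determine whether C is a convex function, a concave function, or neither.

concave

C is quadratic, so its Hessian is the constant matrix H = [[-6, 6, 4], [6, -10, -4], [4, -4, -8]].
Leading principal minors: -6, 24, -128.
Signs alternate −, +, − ⇒ H ≺ 0 ⇒ concave.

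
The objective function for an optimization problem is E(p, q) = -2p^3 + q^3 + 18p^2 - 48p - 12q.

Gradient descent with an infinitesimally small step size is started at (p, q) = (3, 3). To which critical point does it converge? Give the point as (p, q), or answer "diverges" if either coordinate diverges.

E is separable, so gradient descent decouples: p follows -∂E/∂p, q follows -∂E/∂q.
∂E/∂p = -6(p - 4)(p - 2); at p=3 this is 6, so p decreases.
∂E/∂q = 3(q - 2)(q + 2); at q=3 this is 15, so q decreases.
p converges to its nearest critical value 2 (a local min of the p-part); q converges to 2. The iterate converges to (2, 2).

(2, 2)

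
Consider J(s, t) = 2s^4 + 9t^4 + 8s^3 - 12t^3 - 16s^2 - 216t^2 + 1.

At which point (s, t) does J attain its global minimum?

J(s,t) separates as P(s) + Q(t) + 1, so its minimum is min P + min Q + 1.
P'(s) = 8s(s - 1)(s + 4) vanishes at s ∈ {-4, 0, 1}; Q'(t) = 36t(t - 4)(t + 3) vanishes at t ∈ {-3, 0, 4}.
Local minima of P (where P''>0): P(-4)=-256, P(1)=-6. Local minima of Q: Q(-3)=-891, Q(4)=-1920.
So the global minimum of J is P(-4) + Q(4) + 1 = -256 − 1920 + 1 = -2175, attained at (-4, 4).

(-4, 4)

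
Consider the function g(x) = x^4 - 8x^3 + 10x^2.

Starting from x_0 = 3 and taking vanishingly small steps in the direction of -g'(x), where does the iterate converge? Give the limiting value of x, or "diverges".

5

g'(x) = 4x(x - 5)(x - 1), so g'(3) = -48.
Gradient descent moves in the -g' direction, i.e. x is increasing.
The nearest critical point in that direction is x = 5, where g'' = 80 > 0 (a local minimum). The iterate converges there.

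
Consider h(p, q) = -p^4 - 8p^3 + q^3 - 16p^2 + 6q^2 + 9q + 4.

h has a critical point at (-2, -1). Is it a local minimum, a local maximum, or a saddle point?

local minimum

The mixed partial ∂²h/∂p∂q is 0, so the Hessian at any point is diag(h_pp, h_qq) = diag(-4(3p^2 + 12p + 8), 6(q + 2)).
At (-2, -1): H = diag(16, 6).
Both eigenvalues are positive, so H is positive definite: a local minimum.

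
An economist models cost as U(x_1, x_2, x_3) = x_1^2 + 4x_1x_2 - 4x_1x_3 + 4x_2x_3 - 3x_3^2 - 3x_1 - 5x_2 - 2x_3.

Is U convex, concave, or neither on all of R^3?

neither

U is quadratic, so its Hessian is the constant matrix H = [[2, 4, -4], [4, 0, 4], [-4, 4, -6]].
Leading principal minors: 2, -16, -64.
Neither pattern holds ⇒ H is indefinite ⇒ neither convex nor concave.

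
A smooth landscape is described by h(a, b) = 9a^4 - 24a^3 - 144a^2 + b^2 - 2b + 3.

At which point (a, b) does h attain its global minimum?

h(a,b) separates as P(a) + Q(b) + 3, so its minimum is min P + min Q + 3.
P'(a) = 36a(a - 4)(a + 2) vanishes at a ∈ {-2, 0, 4}; Q'(b) = 2b - 2 vanishes at b ∈ {1}.
Local minima of P (where P''>0): P(-2)=-240, P(4)=-1536. Local minima of Q: Q(1)=-1.
So the global minimum of h is P(4) + Q(1) + 3 = -1536 − 1 + 3 = -1534, attained at (4, 1).

(4, 1)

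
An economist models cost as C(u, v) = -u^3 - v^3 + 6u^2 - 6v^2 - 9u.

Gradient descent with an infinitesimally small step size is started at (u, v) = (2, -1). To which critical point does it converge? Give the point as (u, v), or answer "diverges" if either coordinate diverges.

C is separable, so gradient descent decouples: u follows -∂C/∂u, v follows -∂C/∂v.
∂C/∂u = -3(u - 3)(u - 1); at u=2 this is 3, so u decreases.
∂C/∂v = -3v(v + 4); at v=-1 this is 9, so v decreases.
u converges to its nearest critical value 1 (a local min of the u-part); v converges to -4. The iterate converges to (1, -4).

(1, -4)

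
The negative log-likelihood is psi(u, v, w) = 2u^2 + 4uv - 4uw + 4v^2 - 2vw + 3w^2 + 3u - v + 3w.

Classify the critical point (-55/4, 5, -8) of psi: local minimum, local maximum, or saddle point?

The Hessian is constant: H = [[4, 4, -4], [4, 8, -2], [-4, -2, 6]].
Leading principal minors: Δ₁ = 4, Δ₂ = 16, Δ₃ = 16.
All leading minors are positive, so H is positive definite: a local minimum.

local minimum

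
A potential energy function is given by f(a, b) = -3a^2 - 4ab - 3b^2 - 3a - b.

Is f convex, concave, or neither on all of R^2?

f is quadratic, so its Hessian is the constant matrix H = [[-6, -4], [-4, -6]].
det(H) = 20, tr(H) = -12.
det(H) > 0 and tr(H) < 0, so H is negative definite everywhere: concave.

concave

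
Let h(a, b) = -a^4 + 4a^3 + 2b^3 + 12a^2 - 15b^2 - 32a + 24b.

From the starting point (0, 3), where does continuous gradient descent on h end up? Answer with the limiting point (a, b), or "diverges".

(1, 4)

h is separable, so gradient descent decouples: a follows -∂h/∂a, b follows -∂h/∂b.
∂h/∂a = -4(a - 4)(a - 1)(a + 2); at a=0 this is -32, so a increases.
∂h/∂b = 6(b - 4)(b - 1); at b=3 this is -12, so b increases.
a converges to its nearest critical value 1 (a local min of the a-part); b converges to 4. The iterate converges to (1, 4).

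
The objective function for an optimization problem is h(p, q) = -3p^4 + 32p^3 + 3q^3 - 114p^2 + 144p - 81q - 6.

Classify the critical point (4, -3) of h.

local maximum

The mixed partial ∂²h/∂p∂q is 0, so the Hessian at any point is diag(h_pp, h_qq) = diag(12(-3p^2 + 16p - 19), 18q).
At (4, -3): H = diag(-36, -54).
Both eigenvalues are negative, so H is negative definite: a local maximum.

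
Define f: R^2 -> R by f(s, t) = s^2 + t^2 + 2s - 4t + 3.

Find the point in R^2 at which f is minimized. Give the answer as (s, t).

f(s,t) separates as P(s) + Q(t) + 3, so its minimum is min P + min Q + 3.
P'(s) = 2s + 2 vanishes at s ∈ {-1}; Q'(t) = 2(t - 2) vanishes at t ∈ {2}.
Local minima of P (where P''>0): P(-1)=-1. Local minima of Q: Q(2)=-4.
So the global minimum of f is P(-1) + Q(2) + 3 = -1 − 4 + 3 = -2, attained at (-1, 2).

(-1, 2)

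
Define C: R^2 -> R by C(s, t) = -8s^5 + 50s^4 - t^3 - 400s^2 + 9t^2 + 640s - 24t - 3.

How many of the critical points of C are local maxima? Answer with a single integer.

C separates as a function of s plus a function of t, so ∇C=0 decouples.
∂C/∂s = -40(s - 4)(s - 2)(s - 1)(s + 2) = 0 at s ∈ {-2, 1, 2, 4}; ∂C/∂t = -3(t - 4)(t - 2) = 0 at t ∈ {2, 4}.
The Hessian is diagonal: diag(C_ss, C_tt). Second derivatives: C_ss(-2)=2880, C_ss(1)=-360, C_ss(2)=320, C_ss(4)=-1440; C_tt(2)=6, C_tt(4)=-6.
Local maxima occur where both diagonal entries negative: (1, 4), (4, 4). Count: 2.

2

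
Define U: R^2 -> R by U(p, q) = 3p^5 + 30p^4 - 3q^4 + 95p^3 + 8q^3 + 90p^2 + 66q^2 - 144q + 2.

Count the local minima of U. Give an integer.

2

U separates as a function of p plus a function of q, so ∇U=0 decouples.
∂U/∂p = 15p(p + 1)(p + 3)(p + 4) = 0 at p ∈ {-4, -3, -1, 0}; ∂U/∂q = -12(q - 4)(q - 1)(q + 3) = 0 at q ∈ {-3, 1, 4}.
The Hessian is diagonal: diag(U_pp, U_qq). Second derivatives: U_pp(-4)=-180, U_pp(-3)=90, U_pp(-1)=-90, U_pp(0)=180; U_qq(-3)=-336, U_qq(1)=144, U_qq(4)=-252.
Local minima occur where both diagonal entries positive: (-3, 1), (0, 1). Count: 2.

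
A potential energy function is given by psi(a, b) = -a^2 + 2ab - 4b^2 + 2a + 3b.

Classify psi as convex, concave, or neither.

concave

psi is quadratic, so its Hessian is the constant matrix H = [[-2, 2], [2, -8]].
det(H) = 12, tr(H) = -10.
det(H) > 0 and tr(H) < 0, so H is negative definite everywhere: concave.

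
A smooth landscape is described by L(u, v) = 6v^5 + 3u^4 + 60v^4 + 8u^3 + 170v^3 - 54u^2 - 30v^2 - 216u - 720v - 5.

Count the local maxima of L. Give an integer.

L separates as a function of u plus a function of v, so ∇L=0 decouples.
∂L/∂u = 12(u - 3)(u + 2)(u + 3) = 0 at u ∈ {-3, -2, 3}; ∂L/∂v = 30(v - 1)(v + 2)(v + 3)(v + 4) = 0 at v ∈ {-4, -3, -2, 1}.
The Hessian is diagonal: diag(L_uu, L_vv). Second derivatives: L_uu(-3)=72, L_uu(-2)=-60, L_uu(3)=360; L_vv(-4)=-300, L_vv(-3)=120, L_vv(-2)=-180, L_vv(1)=1800.
Local maxima occur where both diagonal entries negative: (-2, -4), (-2, -2). Count: 2.

2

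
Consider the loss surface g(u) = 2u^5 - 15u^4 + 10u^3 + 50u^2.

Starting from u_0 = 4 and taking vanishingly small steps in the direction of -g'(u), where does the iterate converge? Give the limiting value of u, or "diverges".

g'(u) = 10u(u - 5)(u - 2)(u + 1), so g'(4) = -400.
Gradient descent moves in the -g' direction, i.e. u is increasing.
The nearest critical point in that direction is u = 5, where g'' = 900 > 0 (a local minimum). The iterate converges there.

5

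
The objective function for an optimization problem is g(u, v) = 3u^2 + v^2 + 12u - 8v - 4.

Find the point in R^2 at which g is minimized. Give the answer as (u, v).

g(u,v) separates as P(u) + Q(v) − 4, so its minimum is min P + min Q − 4.
P'(u) = 6u + 12 vanishes at u ∈ {-2}; Q'(v) = 2v - 8 vanishes at v ∈ {4}.
Local minima of P (where P''>0): P(-2)=-12. Local minima of Q: Q(4)=-16.
So the global minimum of g is P(-2) + Q(4) − 4 = -12 − 16 − 4 = -32, attained at (-2, 4).

(-2, 4)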